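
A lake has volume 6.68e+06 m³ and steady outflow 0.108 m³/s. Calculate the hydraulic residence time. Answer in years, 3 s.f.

Q = 0.108 m³/s × 3.156e+07 s/yr = 3.408e+06 m³/yr.
Hydraulic residence time τ = V/Q = 6.68e+06/3.408e+06 = 1.96 yr.

1.96 yr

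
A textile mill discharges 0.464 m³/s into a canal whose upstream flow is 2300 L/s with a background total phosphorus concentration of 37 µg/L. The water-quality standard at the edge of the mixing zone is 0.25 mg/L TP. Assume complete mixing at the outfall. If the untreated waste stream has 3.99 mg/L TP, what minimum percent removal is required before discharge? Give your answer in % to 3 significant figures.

67.3 %

2300 L/s = 2.3 m³/s.
37 µg/L = 0.037 mg/L.
Mass balance: 0.25·2.764 = 0.464·Cₑ + 2.3·0.037.
Cₑ = (0.691 − 0.0851) / 0.464 = 1.306 mg/L.
Required removal = 1 − 1.306/3.99 = 67.27 %.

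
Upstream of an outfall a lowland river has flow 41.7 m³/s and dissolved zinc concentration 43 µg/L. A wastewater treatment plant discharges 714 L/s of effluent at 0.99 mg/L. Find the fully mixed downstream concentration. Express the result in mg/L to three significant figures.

714 L/s = 0.714 m³/s.
43 µg/L = 0.043 mg/L.
Flow-weighted mixing gives C = (0.714·0.99 + 41.7·0.043) / (0.714 + 41.7) = 2.5/42.41 = 0.05894 mg/L.

0.0589 mg/L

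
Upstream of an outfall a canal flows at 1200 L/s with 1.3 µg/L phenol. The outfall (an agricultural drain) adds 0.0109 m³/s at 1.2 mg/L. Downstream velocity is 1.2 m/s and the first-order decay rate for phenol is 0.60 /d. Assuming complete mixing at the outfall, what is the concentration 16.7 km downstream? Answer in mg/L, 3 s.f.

1200 L/s = 1.2 m³/s.
1.3 µg/L = 0.0013 mg/L.
After complete mixing, C₀ = (0.0109·1.2 + 1.2·0.0013) / 1.211 = 0.01209 mg/L.
Travel time t = 1.67e+04 m / 1.2 m/s = 1.392e+04 s = 0.1611 d.
C = 0.01209·exp(−0.60·0.1611) = 0.01209·0.9079 = 0.01098 mg/L.

0.0110 mg/L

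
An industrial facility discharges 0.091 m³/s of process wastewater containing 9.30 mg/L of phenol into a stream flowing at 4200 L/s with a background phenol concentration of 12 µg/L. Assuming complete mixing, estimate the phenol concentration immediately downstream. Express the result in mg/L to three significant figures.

0.209 mg/L

4200 L/s = 4.2 m³/s.
12 µg/L = 0.012 mg/L.
Flow-weighted mixing gives C = (0.091·9.3 + 4.2·0.012) / (0.091 + 4.2) = 0.8967/4.291 = 0.209 mg/L.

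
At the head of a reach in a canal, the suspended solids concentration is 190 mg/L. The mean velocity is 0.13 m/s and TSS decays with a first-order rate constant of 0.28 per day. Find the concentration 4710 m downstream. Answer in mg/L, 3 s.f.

Travel time t = 4710 m / 0.13 m/s = 4710/0.13 = 3.623e+04 s = 0.4193 d.
First-order decay: C = 190·exp(−0.28·0.4193) = 190·0.8892 = 169 mg/L.

169 mg/L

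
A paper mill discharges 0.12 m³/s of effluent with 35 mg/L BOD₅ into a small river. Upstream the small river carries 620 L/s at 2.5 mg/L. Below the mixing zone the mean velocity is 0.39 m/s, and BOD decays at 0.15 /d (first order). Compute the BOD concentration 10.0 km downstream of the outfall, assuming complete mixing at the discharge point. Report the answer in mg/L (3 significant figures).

7.43 mg/L

620 L/s = 0.62 m³/s.
After complete mixing, C₀ = (0.12·35 + 0.62·2.5) / 0.74 = 7.77 mg/L.
Travel time t = 1e+04 m / 0.39 m/s = 2.564e+04 s = 0.2968 d.
C = 7.77·exp(−0.15·0.2968) = 7.77·0.9565 = 7.432 mg/L.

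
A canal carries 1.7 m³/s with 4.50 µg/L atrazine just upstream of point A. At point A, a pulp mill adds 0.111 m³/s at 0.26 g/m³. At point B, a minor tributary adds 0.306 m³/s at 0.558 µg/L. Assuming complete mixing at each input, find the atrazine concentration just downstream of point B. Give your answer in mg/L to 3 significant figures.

4.50 µg/L = 0.0045 mg/L.
After input A: C = (1.7·0.0045 + 0.111·0.26) / 1.811 = 0.02016 mg/L.
0.558 µg/L = 0.000558 mg/L.
After input B: C = (1.811·0.02016 + 0.306·0.000558) / 2.117 = 0.01733 mg/L.

0.0173 mg/L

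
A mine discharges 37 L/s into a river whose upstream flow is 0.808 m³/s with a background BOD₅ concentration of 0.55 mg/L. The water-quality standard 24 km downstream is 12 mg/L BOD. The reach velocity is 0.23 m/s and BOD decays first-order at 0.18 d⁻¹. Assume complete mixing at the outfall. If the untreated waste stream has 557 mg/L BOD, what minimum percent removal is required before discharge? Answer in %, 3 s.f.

37 L/s = 0.037 m³/s.
Travel time to the compliance point: t = 2.4e+04/0.23 = 1.043e+05 s = 1.208 d; decay factor exp(−0.18·1.208) = 0.8046.
So the concentration just after mixing may be at most 12/0.8046 = 14.91 mg/L.
Mass balance: 14.91·0.845 = 0.037·Cₑ + 0.808·0.55.
Cₑ = (12.6 − 0.4444) / 0.037 = 328.6 mg/L.
Required removal = 1 − 328.6/557 = 41.01 %.

41.0 %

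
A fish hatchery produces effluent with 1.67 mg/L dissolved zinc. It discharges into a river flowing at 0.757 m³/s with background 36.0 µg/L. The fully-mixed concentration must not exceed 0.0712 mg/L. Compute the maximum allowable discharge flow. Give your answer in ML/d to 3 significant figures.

1.44 ML/d

36.0 µg/L = 0.036 mg/L.
Mass balance at complete mixing: C_std·(Q_w + Q_r) = Q_w·C_e + Q_r·C_b.
Rearranging, Q_w = Q_r·(C_std − C_b)/(C_e − C_std) = 0.757·(0.0712 − 0.036) / (1.67 − 0.0712) = 0.01667 m³/s.
= 1.44 ML/d.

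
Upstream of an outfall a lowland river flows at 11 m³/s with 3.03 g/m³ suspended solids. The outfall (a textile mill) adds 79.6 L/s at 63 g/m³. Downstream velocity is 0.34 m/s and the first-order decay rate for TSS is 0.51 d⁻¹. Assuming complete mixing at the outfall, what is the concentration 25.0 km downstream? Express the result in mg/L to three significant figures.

2.24 mg/L

79.6 L/s = 0.0796 m³/s.
After complete mixing, C₀ = (0.0796·63 + 11·3.03) / 11.08 = 3.461 mg/L.
Travel time t = 2.5e+04 m / 0.34 m/s = 7.353e+04 s = 0.851 d.
C = 3.461·exp(−0.51·0.851) = 3.461·0.6479 = 2.242 mg/L.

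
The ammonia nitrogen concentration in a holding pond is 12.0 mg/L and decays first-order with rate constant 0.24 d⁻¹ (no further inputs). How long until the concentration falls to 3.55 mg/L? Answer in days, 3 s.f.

t = ln(C₀/C)/k = ln(12.0/3.55)/0.24 = 1.218/0.24 = 5.075 d.

5.07 d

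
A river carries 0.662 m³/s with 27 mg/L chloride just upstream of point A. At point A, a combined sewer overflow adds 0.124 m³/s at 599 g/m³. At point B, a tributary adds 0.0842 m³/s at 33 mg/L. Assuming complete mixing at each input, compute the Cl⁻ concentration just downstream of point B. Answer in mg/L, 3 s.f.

After input A: C = (0.662·27 + 0.124·599) / 0.786 = 117.2 mg/L.
After input B: C = (0.786·117.2 + 0.0842·33) / 0.8702 = 109.1 mg/L.

109 mg/L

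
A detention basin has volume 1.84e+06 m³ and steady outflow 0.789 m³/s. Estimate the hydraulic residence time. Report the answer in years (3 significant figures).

0.0739 yr

Q = 0.789 m³/s × 3.156e+07 s/yr = 2.49e+07 m³/yr.
Hydraulic residence time τ = V/Q = 1.84e+06/2.49e+07 = 0.0739 yr.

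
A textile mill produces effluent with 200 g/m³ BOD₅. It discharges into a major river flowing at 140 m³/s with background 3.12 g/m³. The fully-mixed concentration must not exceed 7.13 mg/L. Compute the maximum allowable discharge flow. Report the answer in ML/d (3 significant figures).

251 ML/d

Mass balance at complete mixing: C_std·(Q_w + Q_r) = Q_w·C_e + Q_r·C_b.
Rearranging, Q_w = Q_r·(C_std − C_b)/(C_e − C_std) = 140·(7.13 − 3.12) / (200 − 7.13) = 2.911 m³/s.
= 251.5 ML/d.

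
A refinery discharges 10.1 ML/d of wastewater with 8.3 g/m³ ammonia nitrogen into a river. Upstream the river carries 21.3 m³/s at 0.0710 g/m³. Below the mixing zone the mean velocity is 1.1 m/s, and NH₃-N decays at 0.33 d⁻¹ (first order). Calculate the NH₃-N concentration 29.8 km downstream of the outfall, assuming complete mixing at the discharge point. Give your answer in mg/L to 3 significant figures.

0.105 mg/L

10.1 ML/d = 0.1169 m³/s.
After complete mixing, C₀ = (0.1169·8.3 + 21.3·0.071) / 21.42 = 0.1159 mg/L.
Travel time t = 2.98e+04 m / 1.1 m/s = 2.709e+04 s = 0.3136 d.
C = 0.1159·exp(−0.33·0.3136) = 0.1159·0.9017 = 0.1045 mg/L.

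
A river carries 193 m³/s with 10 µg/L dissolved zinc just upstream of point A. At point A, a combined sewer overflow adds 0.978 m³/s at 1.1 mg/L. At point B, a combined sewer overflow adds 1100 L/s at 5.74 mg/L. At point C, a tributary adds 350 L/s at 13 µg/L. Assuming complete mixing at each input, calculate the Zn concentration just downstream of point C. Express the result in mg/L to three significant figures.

10 µg/L = 0.01 mg/L.
After input A: C = (193·0.01 + 0.978·1.1) / 194 = 0.0155 mg/L.
1100 L/s = 1.1 m³/s.
After input B: C = (194·0.0155 + 1.1·5.74) / 195.1 = 0.04777 mg/L.
350 L/s = 0.35 m³/s.
13 µg/L = 0.013 mg/L.
After input C: C = (195.1·0.04777 + 0.35·0.013) / 195.4 = 0.04771 mg/L.

0.0477 mg/L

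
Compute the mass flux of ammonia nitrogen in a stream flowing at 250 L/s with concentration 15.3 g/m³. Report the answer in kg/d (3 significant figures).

330 kg/d

250 L/s = 0.25 m³/s.
Mass flux = Q·C = 0.25 m³/s × 15.3 g/m³ = 3.825 g/s.
= 3.825 g/s × 86.4 = 330.5 kg/d.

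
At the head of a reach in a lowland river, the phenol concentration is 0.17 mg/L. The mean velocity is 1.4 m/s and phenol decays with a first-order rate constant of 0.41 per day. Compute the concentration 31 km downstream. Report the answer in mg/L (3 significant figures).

0.153 mg/L

Travel time t = 31 km / 1.4 m/s = 3.1e+04/1.4 = 2.214e+04 s = 0.2563 d.
First-order decay: C = 0.17·exp(−0.41·0.2563) = 0.17·0.9003 = 0.153 mg/L.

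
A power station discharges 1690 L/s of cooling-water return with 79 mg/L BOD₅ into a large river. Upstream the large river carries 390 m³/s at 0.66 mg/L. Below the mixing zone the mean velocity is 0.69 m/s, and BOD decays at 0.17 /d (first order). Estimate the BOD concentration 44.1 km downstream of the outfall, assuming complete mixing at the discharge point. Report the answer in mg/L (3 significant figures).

0.880 mg/L

1690 L/s = 1.69 m³/s.
After complete mixing, C₀ = (1.69·79 + 390·0.66) / 391.7 = 0.998 mg/L.
Travel time t = 4.41e+04 m / 0.69 m/s = 6.391e+04 s = 0.7397 d.
C = 0.998·exp(−0.17·0.7397) = 0.998·0.8818 = 0.8801 mg/L.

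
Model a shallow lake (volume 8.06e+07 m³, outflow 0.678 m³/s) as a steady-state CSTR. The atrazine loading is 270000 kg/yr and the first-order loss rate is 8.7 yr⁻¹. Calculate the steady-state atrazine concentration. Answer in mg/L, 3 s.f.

Outflow Q = 0.678 m³/s × 3.156e+07 s/yr = 2.14e+07 m³/yr.
Steady-state CSTR mass balance: W = Q·C + k·V·C, so C = W/(Q + kV).
Q + kV = 2.14e+07 + 8.7·8.06e+07 = 7.226e+08 m³/yr.
C = 270000/7.226e+08 = 0.0003736 kg/m³ = 0.3736 mg/L.

0.374 mg/L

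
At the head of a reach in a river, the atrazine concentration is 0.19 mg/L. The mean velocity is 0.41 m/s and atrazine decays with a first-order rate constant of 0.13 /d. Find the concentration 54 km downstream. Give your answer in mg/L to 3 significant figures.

0.156 mg/L

Travel time t = 54 km / 0.41 m/s = 5.4e+04/0.41 = 1.317e+05 s = 1.524 d.
First-order decay: C = 0.19·exp(−0.13·1.524) = 0.19·0.8202 = 0.1558 mg/L.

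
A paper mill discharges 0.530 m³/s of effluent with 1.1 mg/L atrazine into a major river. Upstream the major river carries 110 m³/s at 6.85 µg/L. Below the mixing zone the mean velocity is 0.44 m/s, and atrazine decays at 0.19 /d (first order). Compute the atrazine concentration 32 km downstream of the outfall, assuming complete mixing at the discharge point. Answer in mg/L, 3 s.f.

6.85 µg/L = 0.00685 mg/L.
After complete mixing, C₀ = (0.53·1.1 + 110·0.00685) / 110.5 = 0.01209 mg/L.
Travel time t = 3.2e+04 m / 0.44 m/s = 7.273e+04 s = 0.8418 d.
C = 0.01209·exp(−0.19·0.8418) = 0.01209·0.8522 = 0.0103 mg/L.

0.0103 mg/L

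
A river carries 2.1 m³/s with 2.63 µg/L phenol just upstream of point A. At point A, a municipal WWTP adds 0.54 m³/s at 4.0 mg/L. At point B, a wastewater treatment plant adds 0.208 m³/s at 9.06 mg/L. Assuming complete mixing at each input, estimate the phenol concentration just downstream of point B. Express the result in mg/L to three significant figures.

2.63 µg/L = 0.00263 mg/L.
After input A: C = (2.1·0.00263 + 0.54·4) / 2.64 = 0.8203 mg/L.
After input B: C = (2.64·0.8203 + 0.208·9.06) / 2.848 = 1.422 mg/L.

1.42 mg/L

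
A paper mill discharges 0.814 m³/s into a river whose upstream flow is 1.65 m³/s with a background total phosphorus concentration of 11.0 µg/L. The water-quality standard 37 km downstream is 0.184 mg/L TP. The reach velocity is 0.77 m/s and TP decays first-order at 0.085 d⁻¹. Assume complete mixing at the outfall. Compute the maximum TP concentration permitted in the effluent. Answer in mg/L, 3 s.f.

11.0 µg/L = 0.011 mg/L.
Travel time to the compliance point: t = 3.7e+04/0.77 = 4.805e+04 s = 0.5562 d; decay factor exp(−0.085·0.5562) = 0.9538.
So the concentration just after mixing may be at most 0.184/0.9538 = 0.1929 mg/L.
Mass balance: 0.1929·2.464 = 0.814·Cₑ + 1.65·0.011.
Cₑ = (0.4753 − 0.01815) / 0.814 = 0.5616 mg/L.

0.562 mg/L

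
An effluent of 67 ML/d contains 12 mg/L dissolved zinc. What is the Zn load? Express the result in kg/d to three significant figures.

67 ML/d = 0.7755 m³/s.
Mass flux = Q·C = 0.7755 m³/s × 12 g/m³ = 9.306 g/s.
= 9.306 g/s × 86.4 = 804 kg/d.

804 kg/d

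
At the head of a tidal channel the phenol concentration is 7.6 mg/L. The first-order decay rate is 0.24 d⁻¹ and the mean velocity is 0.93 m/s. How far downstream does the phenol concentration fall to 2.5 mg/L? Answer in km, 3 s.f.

372 km

From C = C₀·e^(−kt), t = ln(C₀/C)/k = ln(7.6/2.5)/0.24 = 1.112/0.24 = 4.633 d.
Distance = v·t = 0.93 m/s × 4.003e+05 s = 3.722e+05 m = 372.2 km.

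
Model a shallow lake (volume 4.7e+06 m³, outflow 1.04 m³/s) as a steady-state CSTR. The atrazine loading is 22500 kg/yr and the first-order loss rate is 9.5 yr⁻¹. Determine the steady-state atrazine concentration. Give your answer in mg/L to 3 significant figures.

0.290 mg/L

Outflow Q = 1.04 m³/s × 3.156e+07 s/yr = 3.282e+07 m³/yr.
Steady-state CSTR mass balance: W = Q·C + k·V·C, so C = W/(Q + kV).
Q + kV = 3.282e+07 + 9.5·4.7e+06 = 7.747e+07 m³/yr.
C = 22500/7.747e+07 = 0.0002904 kg/m³ = 0.2904 mg/L.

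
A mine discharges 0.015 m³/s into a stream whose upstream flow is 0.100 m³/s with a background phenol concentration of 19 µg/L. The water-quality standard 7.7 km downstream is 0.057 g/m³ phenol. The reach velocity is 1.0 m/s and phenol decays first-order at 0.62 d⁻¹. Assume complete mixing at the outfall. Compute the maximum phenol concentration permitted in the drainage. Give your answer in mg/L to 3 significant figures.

19 µg/L = 0.019 mg/L.
Travel time to the compliance point: t = 7700/1.0 = 7700 s = 0.08912 d; decay factor exp(−0.62·0.08912) = 0.9462.
So the concentration just after mixing may be at most 0.057/0.9462 = 0.06024 mg/L.
Mass balance: 0.06024·0.115 = 0.015·Cₑ + 0.1·0.019.
Cₑ = (0.006927 − 0.0019) / 0.015 = 0.3352 mg/L.

0.335 mg/L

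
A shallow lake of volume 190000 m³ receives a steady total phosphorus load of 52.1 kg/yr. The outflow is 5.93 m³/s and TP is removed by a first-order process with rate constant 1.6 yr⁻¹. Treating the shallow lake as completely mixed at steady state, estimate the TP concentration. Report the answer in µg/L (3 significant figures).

Outflow Q = 5.93 m³/s × 3.156e+07 s/yr = 1.871e+08 m³/yr.
Steady-state CSTR mass balance: W = Q·C + k·V·C, so C = W/(Q + kV).
Q + kV = 1.871e+08 + 1.6·190000 = 1.874e+08 m³/yr.
C = 52.1/1.874e+08 = 2.78e-07 kg/m³ = 0.000278 mg/L = 0.278 µg/L.

0.278 µg/L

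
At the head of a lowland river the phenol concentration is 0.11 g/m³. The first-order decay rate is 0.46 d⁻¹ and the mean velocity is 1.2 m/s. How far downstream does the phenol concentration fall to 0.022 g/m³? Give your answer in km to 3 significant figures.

From C = C₀·e^(−kt), t = ln(C₀/C)/k = ln(0.11/0.022)/0.46 = 1.609/0.46 = 3.499 d.
Distance = v·t = 1.2 m/s × 3.023e+05 s = 3.628e+05 m = 362.8 km.

363 km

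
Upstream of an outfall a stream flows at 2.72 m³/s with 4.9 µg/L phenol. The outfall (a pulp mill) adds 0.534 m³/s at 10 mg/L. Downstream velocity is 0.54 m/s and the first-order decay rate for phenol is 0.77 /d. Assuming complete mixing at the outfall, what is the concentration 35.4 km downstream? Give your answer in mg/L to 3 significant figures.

0.917 mg/L

4.9 µg/L = 0.0049 mg/L.
After complete mixing, C₀ = (0.534·10 + 2.72·0.0049) / 3.254 = 1.645 mg/L.
Travel time t = 3.54e+04 m / 0.54 m/s = 6.556e+04 s = 0.7587 d.
C = 1.645·exp(−0.77·0.7587) = 1.645·0.5575 = 0.9172 mg/L.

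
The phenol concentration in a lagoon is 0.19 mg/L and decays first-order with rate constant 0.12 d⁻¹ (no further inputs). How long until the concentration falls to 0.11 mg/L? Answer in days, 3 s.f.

t = ln(C₀/C)/k = ln(0.19/0.11)/0.12 = 0.5465/0.12 = 4.555 d.

4.55 d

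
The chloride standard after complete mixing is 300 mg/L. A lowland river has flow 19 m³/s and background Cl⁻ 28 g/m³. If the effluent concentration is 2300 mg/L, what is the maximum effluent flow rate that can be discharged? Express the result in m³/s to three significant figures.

2.58 m³/s

Mass balance at complete mixing: C_std·(Q_w + Q_r) = Q_w·C_e + Q_r·C_b.
Rearranging, Q_w = Q_r·(C_std − C_b)/(C_e − C_std) = 19·(300 − 28) / (2300 − 300) = 2.584 m³/s.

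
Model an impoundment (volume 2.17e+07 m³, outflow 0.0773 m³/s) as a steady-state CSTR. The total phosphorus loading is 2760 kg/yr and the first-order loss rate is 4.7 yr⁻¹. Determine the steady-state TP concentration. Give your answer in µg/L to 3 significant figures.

Outflow Q = 0.0773 m³/s × 3.156e+07 s/yr = 2.439e+06 m³/yr.
Steady-state CSTR mass balance: W = Q·C + k·V·C, so C = W/(Q + kV).
Q + kV = 2.439e+06 + 4.7·2.17e+07 = 1.044e+08 m³/yr.
C = 2760/1.044e+08 = 2.643e-05 kg/m³ = 0.02643 mg/L = 26.43 µg/L.

26.4 µg/L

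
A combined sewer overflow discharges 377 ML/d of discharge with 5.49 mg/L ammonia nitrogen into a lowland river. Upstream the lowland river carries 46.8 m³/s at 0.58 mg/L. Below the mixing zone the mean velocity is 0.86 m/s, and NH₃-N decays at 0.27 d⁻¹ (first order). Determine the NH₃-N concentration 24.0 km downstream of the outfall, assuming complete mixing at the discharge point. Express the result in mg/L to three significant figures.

377 ML/d = 4.363 m³/s.
After complete mixing, C₀ = (4.363·5.49 + 46.8·0.58) / 51.16 = 0.9987 mg/L.
Travel time t = 2.4e+04 m / 0.86 m/s = 2.791e+04 s = 0.323 d.
C = 0.9987·exp(−0.27·0.323) = 0.9987·0.9165 = 0.9153 mg/L.

0.915 mg/L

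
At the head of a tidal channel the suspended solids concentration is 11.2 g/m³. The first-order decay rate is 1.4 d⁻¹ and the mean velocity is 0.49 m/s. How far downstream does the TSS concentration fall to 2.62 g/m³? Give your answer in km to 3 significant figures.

From C = C₀·e^(−kt), t = ln(C₀/C)/k = ln(11.2/2.62)/1.4 = 1.453/1.4 = 1.038 d.
Distance = v·t = 0.49 m/s × 8.965e+04 s = 4.393e+04 m = 43.93 km.

43.9 km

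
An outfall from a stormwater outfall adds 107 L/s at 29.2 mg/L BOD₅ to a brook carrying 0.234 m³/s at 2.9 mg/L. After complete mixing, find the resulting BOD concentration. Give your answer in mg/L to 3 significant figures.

107 L/s = 0.107 m³/s.
By mass balance at complete mixing, C = (0.107·29.2 + 0.234·2.9) / (0.107 + 0.234) = 3.803/0.341 = 11.15 mg/L.

11.2 mg/L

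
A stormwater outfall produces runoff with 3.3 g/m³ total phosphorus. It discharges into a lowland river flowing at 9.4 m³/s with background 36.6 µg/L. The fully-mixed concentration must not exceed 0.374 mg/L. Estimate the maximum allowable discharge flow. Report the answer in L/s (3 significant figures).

36.6 µg/L = 0.0366 mg/L.
Mass balance at complete mixing: C_std·(Q_w + Q_r) = Q_w·C_e + Q_r·C_b.
Rearranging, Q_w = Q_r·(C_std − C_b)/(C_e − C_std) = 9.4·(0.374 − 0.0366) / (3.3 − 0.374) = 1.084 m³/s.
= 1084 L/s.

1080 L/s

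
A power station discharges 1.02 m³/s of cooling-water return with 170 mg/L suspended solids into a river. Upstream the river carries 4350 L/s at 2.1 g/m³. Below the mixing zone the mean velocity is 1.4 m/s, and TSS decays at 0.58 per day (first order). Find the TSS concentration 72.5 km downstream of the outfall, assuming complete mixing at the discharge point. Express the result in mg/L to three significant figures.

24.0 mg/L

4350 L/s = 4.35 m³/s.
After complete mixing, C₀ = (1.02·170 + 4.35·2.1) / 5.37 = 33.99 mg/L.
Travel time t = 7.25e+04 m / 1.4 m/s = 5.179e+04 s = 0.5994 d.
C = 33.99·exp(−0.58·0.5994) = 33.99·0.7064 = 24.01 mg/L.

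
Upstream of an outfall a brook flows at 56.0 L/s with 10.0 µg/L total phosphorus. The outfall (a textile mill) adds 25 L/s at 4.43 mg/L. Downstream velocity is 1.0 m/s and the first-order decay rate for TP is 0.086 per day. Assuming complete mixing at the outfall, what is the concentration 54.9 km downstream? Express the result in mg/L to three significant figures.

25 L/s = 0.025 m³/s.
56.0 L/s = 0.056 m³/s.
10.0 µg/L = 0.01 mg/L.
After complete mixing, C₀ = (0.025·4.43 + 0.056·0.01) / 0.081 = 1.374 mg/L.
Travel time t = 5.49e+04 m / 1.0 m/s = 5.49e+04 s = 0.6354 d.
C = 1.374·exp(−0.086·0.6354) = 1.374·0.9468 = 1.301 mg/L.

1.30 mg/L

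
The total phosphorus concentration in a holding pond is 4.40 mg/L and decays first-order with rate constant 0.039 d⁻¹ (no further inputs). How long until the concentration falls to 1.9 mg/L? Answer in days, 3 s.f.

21.5 d

t = ln(C₀/C)/k = ln(4.40/1.9)/0.039 = 0.8398/0.039 = 21.53 d.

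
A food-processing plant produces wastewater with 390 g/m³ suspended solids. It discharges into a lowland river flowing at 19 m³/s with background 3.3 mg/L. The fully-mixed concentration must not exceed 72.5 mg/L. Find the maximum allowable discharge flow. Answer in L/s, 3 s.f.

Mass balance at complete mixing: C_std·(Q_w + Q_r) = Q_w·C_e + Q_r·C_b.
Rearranging, Q_w = Q_r·(C_std − C_b)/(C_e − C_std) = 19·(72.5 − 3.3) / (390 − 72.5) = 4.141 m³/s.
= 4141 L/s.

4140 L/s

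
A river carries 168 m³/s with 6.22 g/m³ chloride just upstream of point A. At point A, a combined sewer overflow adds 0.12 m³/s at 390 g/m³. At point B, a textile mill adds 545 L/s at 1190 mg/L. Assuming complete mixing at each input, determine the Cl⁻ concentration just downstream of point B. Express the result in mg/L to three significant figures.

After input A: C = (168·6.22 + 0.12·390) / 168.1 = 6.494 mg/L.
545 L/s = 0.545 m³/s.
After input B: C = (168.1·6.494 + 0.545·1190) / 168.7 = 10.32 mg/L.

10.3 mg/L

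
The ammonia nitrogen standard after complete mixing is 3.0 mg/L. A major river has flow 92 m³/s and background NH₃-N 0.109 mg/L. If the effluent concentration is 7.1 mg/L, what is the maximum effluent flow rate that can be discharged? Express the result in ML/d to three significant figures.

5600 ML/d

Mass balance at complete mixing: C_std·(Q_w + Q_r) = Q_w·C_e + Q_r·C_b.
Rearranging, Q_w = Q_r·(C_std − C_b)/(C_e − C_std) = 92·(3 − 0.109) / (7.1 − 3) = 64.87 m³/s.
= 5605 ML/d.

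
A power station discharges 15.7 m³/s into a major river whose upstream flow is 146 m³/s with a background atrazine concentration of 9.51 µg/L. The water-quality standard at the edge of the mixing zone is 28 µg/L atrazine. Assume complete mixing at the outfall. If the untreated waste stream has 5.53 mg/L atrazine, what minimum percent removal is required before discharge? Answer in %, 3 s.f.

96.4 %

9.51 µg/L = 0.00951 mg/L.
28 µg/L = 0.028 mg/L.
Mass balance: 0.028·161.7 = 15.7·Cₑ + 146·0.00951.
Cₑ = (4.528 − 1.388) / 15.7 = 0.1999 mg/L.
Required removal = 1 − 0.1999/5.53 = 96.38 %.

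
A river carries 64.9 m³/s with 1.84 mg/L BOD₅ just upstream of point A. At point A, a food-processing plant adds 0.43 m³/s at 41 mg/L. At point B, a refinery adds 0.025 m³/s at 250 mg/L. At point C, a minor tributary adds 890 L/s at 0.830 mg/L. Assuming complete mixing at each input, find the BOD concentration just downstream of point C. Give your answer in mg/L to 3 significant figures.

After input A: C = (64.9·1.84 + 0.43·41) / 65.33 = 2.098 mg/L.
After input B: C = (65.33·2.098 + 0.025·250) / 65.36 = 2.193 mg/L.
890 L/s = 0.89 m³/s.
After input C: C = (65.36·2.193 + 0.89·0.83) / 66.25 = 2.174 mg/L.

2.17 mg/L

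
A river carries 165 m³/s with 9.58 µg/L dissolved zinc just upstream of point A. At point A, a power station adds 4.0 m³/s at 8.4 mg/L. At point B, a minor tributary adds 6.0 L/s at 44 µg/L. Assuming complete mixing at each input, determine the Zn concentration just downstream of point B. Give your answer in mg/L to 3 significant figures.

0.208 mg/L

9.58 µg/L = 0.00958 mg/L.
After input A: C = (165·0.00958 + 4·8.4) / 169 = 0.2082 mg/L.
6.0 L/s = 0.006 m³/s.
44 µg/L = 0.044 mg/L.
After input B: C = (169·0.2082 + 0.006·0.044) / 169 = 0.2082 mg/L.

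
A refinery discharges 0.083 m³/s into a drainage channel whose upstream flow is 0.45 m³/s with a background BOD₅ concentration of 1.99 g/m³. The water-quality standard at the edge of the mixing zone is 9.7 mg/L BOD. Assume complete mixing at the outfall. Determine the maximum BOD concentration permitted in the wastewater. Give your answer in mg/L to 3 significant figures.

51.5 mg/L

Mass balance: 9.7·0.533 = 0.083·Cₑ + 0.45·1.99.
Cₑ = (5.17 − 0.8955) / 0.083 = 51.5 mg/L.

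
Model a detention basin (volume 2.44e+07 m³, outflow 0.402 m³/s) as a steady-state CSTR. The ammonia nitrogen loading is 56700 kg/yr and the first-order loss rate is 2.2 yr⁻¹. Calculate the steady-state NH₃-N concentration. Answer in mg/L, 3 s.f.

0.854 mg/L

Outflow Q = 0.402 m³/s × 3.156e+07 s/yr = 1.269e+07 m³/yr.
Steady-state CSTR mass balance: W = Q·C + k·V·C, so C = W/(Q + kV).
Q + kV = 1.269e+07 + 2.2·2.44e+07 = 6.637e+07 m³/yr.
C = 56700/6.637e+07 = 0.0008544 kg/m³ = 0.8544 mg/L.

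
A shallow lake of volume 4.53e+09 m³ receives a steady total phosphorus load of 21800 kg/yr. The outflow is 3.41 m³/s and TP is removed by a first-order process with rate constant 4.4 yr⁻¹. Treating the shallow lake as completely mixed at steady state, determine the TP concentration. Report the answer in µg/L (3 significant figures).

1.09 µg/L

Outflow Q = 3.41 m³/s × 3.156e+07 s/yr = 1.076e+08 m³/yr.
Steady-state CSTR mass balance: W = Q·C + k·V·C, so C = W/(Q + kV).
Q + kV = 1.076e+08 + 4.4·4.53e+09 = 2.004e+10 m³/yr.
C = 21800/2.004e+10 = 1.088e-06 kg/m³ = 0.001088 mg/L = 1.088 µg/L.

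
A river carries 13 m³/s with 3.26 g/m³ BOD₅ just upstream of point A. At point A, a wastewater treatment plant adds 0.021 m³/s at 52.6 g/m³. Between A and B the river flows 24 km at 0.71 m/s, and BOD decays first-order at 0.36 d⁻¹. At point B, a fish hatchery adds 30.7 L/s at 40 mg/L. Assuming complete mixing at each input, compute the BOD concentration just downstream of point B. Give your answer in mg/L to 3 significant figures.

2.99 mg/L

After input A: C = (13·3.26 + 0.021·52.6) / 13.02 = 3.34 mg/L.
Over the 24 km reach to input B (t = 3.38e+04 s = 0.3912 d), decay gives C = 3.34·exp(−0.36·0.3912) = 2.901 mg/L.
30.7 L/s = 0.0307 m³/s.
After input B: C = (13.02·2.901 + 0.0307·40) / 13.05 = 2.988 mg/L.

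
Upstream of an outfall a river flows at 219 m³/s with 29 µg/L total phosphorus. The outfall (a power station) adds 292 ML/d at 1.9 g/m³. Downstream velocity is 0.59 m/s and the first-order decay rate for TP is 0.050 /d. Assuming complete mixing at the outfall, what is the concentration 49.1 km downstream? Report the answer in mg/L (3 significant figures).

292 ML/d = 3.38 m³/s.
29 µg/L = 0.029 mg/L.
After complete mixing, C₀ = (3.38·1.9 + 219·0.029) / 222.4 = 0.05743 mg/L.
Travel time t = 4.91e+04 m / 0.59 m/s = 8.322e+04 s = 0.9632 d.
C = 0.05743·exp(−0.050·0.9632) = 0.05743·0.953 = 0.05473 mg/L.

0.0547 mg/L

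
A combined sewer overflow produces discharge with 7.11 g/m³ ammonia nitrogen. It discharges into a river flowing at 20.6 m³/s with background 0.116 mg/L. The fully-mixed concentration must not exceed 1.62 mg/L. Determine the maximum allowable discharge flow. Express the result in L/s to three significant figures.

5640 L/s

Mass balance at complete mixing: C_std·(Q_w + Q_r) = Q_w·C_e + Q_r·C_b.
Rearranging, Q_w = Q_r·(C_std − C_b)/(C_e − C_std) = 20.6·(1.62 − 0.116) / (7.11 − 1.62) = 5.643 m³/s.
= 5643 L/s.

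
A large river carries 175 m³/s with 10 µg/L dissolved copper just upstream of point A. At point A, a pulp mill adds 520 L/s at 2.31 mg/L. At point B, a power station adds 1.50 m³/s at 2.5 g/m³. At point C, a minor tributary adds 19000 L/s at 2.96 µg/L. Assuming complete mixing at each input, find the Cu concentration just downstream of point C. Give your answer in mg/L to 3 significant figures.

10 µg/L = 0.01 mg/L.
520 L/s = 0.52 m³/s.
After input A: C = (175·0.01 + 0.52·2.31) / 175.5 = 0.01681 mg/L.
After input B: C = (175.5·0.01681 + 1.5·2.5) / 177 = 0.03786 mg/L.
19000 L/s = 19 m³/s.
2.96 µg/L = 0.00296 mg/L.
After input C: C = (177·0.03786 + 19·0.00296) / 196 = 0.03447 mg/L.

0.0345 mg/L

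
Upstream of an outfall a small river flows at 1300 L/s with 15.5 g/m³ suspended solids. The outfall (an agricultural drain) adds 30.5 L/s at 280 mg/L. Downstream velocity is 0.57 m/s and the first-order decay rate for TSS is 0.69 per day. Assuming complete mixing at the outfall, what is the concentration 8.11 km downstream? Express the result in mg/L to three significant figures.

30.5 L/s = 0.0305 m³/s.
1300 L/s = 1.3 m³/s.
After complete mixing, C₀ = (0.0305·280 + 1.3·15.5) / 1.331 = 21.56 mg/L.
Travel time t = 8110 m / 0.57 m/s = 1.423e+04 s = 0.1647 d.
C = 21.56·exp(−0.69·0.1647) = 21.56·0.8926 = 19.25 mg/L.

19.2 mg/L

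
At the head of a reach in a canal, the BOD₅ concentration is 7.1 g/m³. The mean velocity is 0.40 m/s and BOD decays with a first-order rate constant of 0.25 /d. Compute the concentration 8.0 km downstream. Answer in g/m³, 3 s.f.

Travel time t = 8.0 km / 0.40 m/s = 8000/0.40 = 2e+04 s = 0.2315 d.
First-order decay: C = 7.1·exp(−0.25·0.2315) = 7.1·0.9438 = 6.701 g/m³.

6.70 g/m³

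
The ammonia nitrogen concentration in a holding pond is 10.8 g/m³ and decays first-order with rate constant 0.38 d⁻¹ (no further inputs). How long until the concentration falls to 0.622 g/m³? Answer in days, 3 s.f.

7.51 d

t = ln(C₀/C)/k = ln(10.8/0.622)/0.38 = 2.854/0.38 = 7.511 d.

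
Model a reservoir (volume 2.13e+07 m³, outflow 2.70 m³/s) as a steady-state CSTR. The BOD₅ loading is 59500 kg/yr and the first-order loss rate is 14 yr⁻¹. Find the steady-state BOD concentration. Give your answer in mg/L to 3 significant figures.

0.155 mg/L

Outflow Q = 2.70 m³/s × 3.156e+07 s/yr = 8.521e+07 m³/yr.
Steady-state CSTR mass balance: W = Q·C + k·V·C, so C = W/(Q + kV).
Q + kV = 8.521e+07 + 14·2.13e+07 = 3.834e+08 m³/yr.
C = 59500/3.834e+08 = 0.0001552 kg/m³ = 0.1552 mg/L.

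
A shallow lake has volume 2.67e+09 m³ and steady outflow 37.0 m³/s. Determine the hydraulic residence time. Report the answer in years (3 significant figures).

2.29 yr

Q = 37.0 m³/s × 3.156e+07 s/yr = 1.168e+09 m³/yr.
Hydraulic residence time τ = V/Q = 2.67e+09/1.168e+09 = 2.287 yr.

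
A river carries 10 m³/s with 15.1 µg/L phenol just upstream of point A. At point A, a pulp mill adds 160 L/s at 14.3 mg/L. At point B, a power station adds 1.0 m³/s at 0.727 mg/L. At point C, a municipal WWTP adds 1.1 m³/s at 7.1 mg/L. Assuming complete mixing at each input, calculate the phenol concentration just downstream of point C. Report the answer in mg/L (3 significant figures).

15.1 µg/L = 0.0151 mg/L.
160 L/s = 0.16 m³/s.
After input A: C = (10·0.0151 + 0.16·14.3) / 10.16 = 0.2401 mg/L.
After input B: C = (10.16·0.2401 + 1·0.727) / 11.16 = 0.2837 mg/L.
After input C: C = (11.16·0.2837 + 1.1·7.1) / 12.26 = 0.8953 mg/L.

0.895 mg/L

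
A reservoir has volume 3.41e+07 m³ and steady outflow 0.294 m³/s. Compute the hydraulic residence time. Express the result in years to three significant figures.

3.68 yr

Q = 0.294 m³/s × 3.156e+07 s/yr = 9.278e+06 m³/yr.
Hydraulic residence time τ = V/Q = 3.41e+07/9.278e+06 = 3.675 yr.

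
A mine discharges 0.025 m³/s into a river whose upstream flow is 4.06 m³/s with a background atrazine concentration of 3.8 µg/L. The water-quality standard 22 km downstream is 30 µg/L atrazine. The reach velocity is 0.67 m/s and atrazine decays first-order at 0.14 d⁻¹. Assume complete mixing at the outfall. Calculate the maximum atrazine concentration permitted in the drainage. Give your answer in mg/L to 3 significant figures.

4.55 mg/L

3.8 µg/L = 0.0038 mg/L.
30 µg/L = 0.03 mg/L.
Travel time to the compliance point: t = 2.2e+04/0.67 = 3.284e+04 s = 0.38 d; decay factor exp(−0.14·0.38) = 0.9482.
So the concentration just after mixing may be at most 0.03/0.9482 = 0.03164 mg/L.
Mass balance: 0.03164·4.085 = 0.025·Cₑ + 4.06·0.0038.
Cₑ = (0.1292 − 0.01543) / 0.025 = 4.553 mg/L.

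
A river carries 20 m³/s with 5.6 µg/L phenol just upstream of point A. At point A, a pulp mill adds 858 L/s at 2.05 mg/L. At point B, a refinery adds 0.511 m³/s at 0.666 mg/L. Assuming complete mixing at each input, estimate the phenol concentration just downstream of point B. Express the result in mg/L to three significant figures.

0.103 mg/L

5.6 µg/L = 0.0056 mg/L.
858 L/s = 0.858 m³/s.
After input A: C = (20·0.0056 + 0.858·2.05) / 20.86 = 0.0897 mg/L.
After input B: C = (20.86·0.0897 + 0.511·0.666) / 21.37 = 0.1035 mg/L.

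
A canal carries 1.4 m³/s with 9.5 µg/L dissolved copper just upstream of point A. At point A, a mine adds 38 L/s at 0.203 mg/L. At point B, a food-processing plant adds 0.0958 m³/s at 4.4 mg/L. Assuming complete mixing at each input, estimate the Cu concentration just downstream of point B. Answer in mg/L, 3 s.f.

0.289 mg/L

9.5 µg/L = 0.0095 mg/L.
38 L/s = 0.038 m³/s.
After input A: C = (1.4·0.0095 + 0.038·0.203) / 1.438 = 0.01461 mg/L.
After input B: C = (1.438·0.01461 + 0.0958·4.4) / 1.534 = 0.2885 mg/L.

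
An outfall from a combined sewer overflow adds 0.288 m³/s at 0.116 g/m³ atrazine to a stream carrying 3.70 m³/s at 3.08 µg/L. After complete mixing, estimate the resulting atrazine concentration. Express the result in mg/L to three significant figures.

3.08 µg/L = 0.00308 mg/L.
Conservation of mass across the mixing zone: C = (0.288·0.116 + 3.7·0.00308) / (0.288 + 3.7) = 0.0448/3.988 = 0.01123 mg/L.

0.0112 mg/L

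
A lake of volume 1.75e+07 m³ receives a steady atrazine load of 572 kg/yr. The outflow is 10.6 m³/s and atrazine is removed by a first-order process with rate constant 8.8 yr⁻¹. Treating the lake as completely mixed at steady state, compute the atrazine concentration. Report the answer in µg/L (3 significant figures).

1.17 µg/L

Outflow Q = 10.6 m³/s × 3.156e+07 s/yr = 3.345e+08 m³/yr.
Steady-state CSTR mass balance: W = Q·C + k·V·C, so C = W/(Q + kV).
Q + kV = 3.345e+08 + 8.8·1.75e+07 = 4.885e+08 m³/yr.
C = 572/4.885e+08 = 1.171e-06 kg/m³ = 0.001171 mg/L = 1.171 µg/L.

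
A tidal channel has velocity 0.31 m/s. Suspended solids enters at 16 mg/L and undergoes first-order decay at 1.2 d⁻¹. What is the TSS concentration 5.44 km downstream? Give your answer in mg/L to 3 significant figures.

Travel time t = 5.44 km / 0.31 m/s = 5440/0.31 = 1.755e+04 s = 0.2031 d.
First-order decay: C = 16·exp(−1.2·0.2031) = 16·0.7837 = 12.54 mg/L.

12.5 mg/L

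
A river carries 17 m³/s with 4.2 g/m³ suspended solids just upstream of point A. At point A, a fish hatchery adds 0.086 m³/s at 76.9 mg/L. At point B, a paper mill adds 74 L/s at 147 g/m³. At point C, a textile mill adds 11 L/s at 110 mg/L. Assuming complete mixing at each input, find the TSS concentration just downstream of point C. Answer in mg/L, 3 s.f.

After input A: C = (17·4.2 + 0.086·76.9) / 17.09 = 4.566 mg/L.
74 L/s = 0.074 m³/s.
After input B: C = (17.09·4.566 + 0.074·147) / 17.16 = 5.18 mg/L.
11 L/s = 0.011 m³/s.
After input C: C = (17.16·5.18 + 0.011·110) / 17.17 = 5.247 mg/L.

5.25 mg/L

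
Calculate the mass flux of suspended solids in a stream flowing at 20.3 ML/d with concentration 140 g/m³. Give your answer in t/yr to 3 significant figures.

1040 t/yr

20.3 ML/d = 0.235 m³/s.
Mass flux = Q·C = 0.235 m³/s × 140 g/m³ = 32.89 g/s.
= 32.89 g/s × 31.56 = 1038 t/yr.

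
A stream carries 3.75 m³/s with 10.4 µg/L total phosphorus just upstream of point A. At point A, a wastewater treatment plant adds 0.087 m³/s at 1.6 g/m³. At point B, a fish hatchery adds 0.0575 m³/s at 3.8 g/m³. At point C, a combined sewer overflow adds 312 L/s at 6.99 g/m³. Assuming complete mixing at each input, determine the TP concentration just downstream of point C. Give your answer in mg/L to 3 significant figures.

0.613 mg/L

10.4 µg/L = 0.0104 mg/L.
After input A: C = (3.75·0.0104 + 0.087·1.6) / 3.837 = 0.04644 mg/L.
After input B: C = (3.837·0.04644 + 0.0575·3.8) / 3.895 = 0.1019 mg/L.
312 L/s = 0.312 m³/s.
After input C: C = (3.895·0.1019 + 0.312·6.99) / 4.207 = 0.6128 mg/L.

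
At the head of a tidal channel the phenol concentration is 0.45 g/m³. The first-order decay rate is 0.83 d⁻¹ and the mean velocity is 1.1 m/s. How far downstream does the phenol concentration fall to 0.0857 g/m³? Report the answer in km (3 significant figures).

From C = C₀·e^(−kt), t = ln(C₀/C)/k = ln(0.45/0.0857)/0.83 = 1.658/0.83 = 1.998 d.
Distance = v·t = 1.1 m/s × 1.726e+05 s = 1.899e+05 m = 189.9 km.

190 km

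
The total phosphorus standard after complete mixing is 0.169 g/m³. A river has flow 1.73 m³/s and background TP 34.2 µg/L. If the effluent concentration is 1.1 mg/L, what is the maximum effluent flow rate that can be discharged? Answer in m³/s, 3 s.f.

0.250 m³/s

34.2 µg/L = 0.0342 mg/L.
Mass balance at complete mixing: C_std·(Q_w + Q_r) = Q_w·C_e + Q_r·C_b.
Rearranging, Q_w = Q_r·(C_std − C_b)/(C_e − C_std) = 1.73·(0.169 − 0.0342) / (1.1 − 0.169) = 0.2505 m³/s.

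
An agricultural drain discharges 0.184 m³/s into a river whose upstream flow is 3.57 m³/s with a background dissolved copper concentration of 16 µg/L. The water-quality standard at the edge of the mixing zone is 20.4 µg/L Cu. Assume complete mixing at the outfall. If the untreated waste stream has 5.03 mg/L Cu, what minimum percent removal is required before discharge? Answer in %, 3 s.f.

16 µg/L = 0.016 mg/L.
20.4 µg/L = 0.0204 mg/L.
Mass balance: 0.0204·3.754 = 0.184·Cₑ + 3.57·0.016.
Cₑ = (0.07658 − 0.05712) / 0.184 = 0.1058 mg/L.
Required removal = 1 − 0.1058/5.03 = 97.9 %.

97.9 %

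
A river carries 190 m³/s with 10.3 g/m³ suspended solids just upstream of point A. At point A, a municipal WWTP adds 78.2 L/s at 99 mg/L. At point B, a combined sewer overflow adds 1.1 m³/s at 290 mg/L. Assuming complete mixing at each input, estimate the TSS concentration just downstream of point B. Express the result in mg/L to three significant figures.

78.2 L/s = 0.0782 m³/s.
After input A: C = (190·10.3 + 0.0782·99) / 190.1 = 10.34 mg/L.
After input B: C = (190.1·10.34 + 1.1·290) / 191.2 = 11.95 mg/L.

11.9 mg/L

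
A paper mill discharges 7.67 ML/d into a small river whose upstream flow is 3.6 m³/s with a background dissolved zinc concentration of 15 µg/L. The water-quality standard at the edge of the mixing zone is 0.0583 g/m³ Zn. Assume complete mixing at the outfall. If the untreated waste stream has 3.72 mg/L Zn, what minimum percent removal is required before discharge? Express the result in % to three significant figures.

7.67 ML/d = 0.08877 m³/s.
15 µg/L = 0.015 mg/L.
Mass balance: 0.0583·3.689 = 0.08877·Cₑ + 3.6·0.015.
Cₑ = (0.2151 − 0.054) / 0.08877 = 1.814 mg/L.
Required removal = 1 − 1.814/3.72 = 51.23 %.

51.2 %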